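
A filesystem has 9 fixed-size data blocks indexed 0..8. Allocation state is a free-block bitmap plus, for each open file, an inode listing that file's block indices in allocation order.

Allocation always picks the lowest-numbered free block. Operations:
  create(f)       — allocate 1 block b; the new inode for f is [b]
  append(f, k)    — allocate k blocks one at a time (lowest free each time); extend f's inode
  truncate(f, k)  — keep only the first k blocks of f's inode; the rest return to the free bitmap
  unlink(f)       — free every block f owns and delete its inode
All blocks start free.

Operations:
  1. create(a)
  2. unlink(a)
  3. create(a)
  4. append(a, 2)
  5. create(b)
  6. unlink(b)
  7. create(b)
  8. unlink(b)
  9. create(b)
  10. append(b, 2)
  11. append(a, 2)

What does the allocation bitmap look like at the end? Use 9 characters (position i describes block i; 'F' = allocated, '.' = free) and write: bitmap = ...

[1] create(a) — a=0 (map F........)
[2] unlink(a) —  (map .........)
[3] create(a) — a=0 (map F........)
[4] append(a, 2) — a=0,1,2 (map FFF......)
[5] create(b) — a=0,1,2 b=3 (map FFFF.....)
[6] unlink(b) — a=0,1,2 (map FFF......)
[7] create(b) — a=0,1,2 b=3 (map FFFF.....)
[8] unlink(b) — a=0,1,2 (map FFF......)
[9] create(b) — a=0,1,2 b=3 (map FFFF.....)
[10] append(b, 2) — a=0,1,2 b=3,4,5 (map FFFFFF...)
[11] append(a, 2) — a=0,1,2,6,7 b=3,4,5 (map FFFFFFFF.)

bitmap = FFFFFFFF.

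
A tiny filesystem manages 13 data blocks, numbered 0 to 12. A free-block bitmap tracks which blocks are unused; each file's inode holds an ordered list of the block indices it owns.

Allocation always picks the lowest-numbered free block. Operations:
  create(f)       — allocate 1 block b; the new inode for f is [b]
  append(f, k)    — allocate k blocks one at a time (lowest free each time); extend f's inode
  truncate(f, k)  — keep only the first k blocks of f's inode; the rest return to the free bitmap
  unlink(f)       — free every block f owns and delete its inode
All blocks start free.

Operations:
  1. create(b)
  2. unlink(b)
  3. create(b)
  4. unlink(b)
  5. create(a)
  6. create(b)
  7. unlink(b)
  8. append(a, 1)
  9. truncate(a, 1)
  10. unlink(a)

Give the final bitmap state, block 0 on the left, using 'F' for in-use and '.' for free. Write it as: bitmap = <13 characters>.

bitmap = .............

create(b): bitmap=F............ | b=[0]
unlink(b): bitmap=............. | 
create(b): bitmap=F............ | b=[0]
unlink(b): bitmap=............. | 
create(a): bitmap=F............ | a=[0]
create(b): bitmap=FF........... | a=[0] b=[1]
unlink(b): bitmap=F............ | a=[0]
append(a, 1): bitmap=FF........... | a=[0, 1]
truncate(a, 1): bitmap=F............ | a=[0]
unlink(a): bitmap=............. | 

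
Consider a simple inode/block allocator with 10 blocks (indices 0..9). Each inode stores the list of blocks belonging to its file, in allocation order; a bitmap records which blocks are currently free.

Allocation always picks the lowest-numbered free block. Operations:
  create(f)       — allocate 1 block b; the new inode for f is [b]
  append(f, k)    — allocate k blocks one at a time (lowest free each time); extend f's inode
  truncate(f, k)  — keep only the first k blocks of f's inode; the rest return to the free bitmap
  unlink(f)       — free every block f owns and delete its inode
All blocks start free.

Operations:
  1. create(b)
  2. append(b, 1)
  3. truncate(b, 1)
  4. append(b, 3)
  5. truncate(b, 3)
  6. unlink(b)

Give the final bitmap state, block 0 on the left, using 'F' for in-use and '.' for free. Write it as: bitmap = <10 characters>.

after create(b) → b:[0]  free=[F.........]
after append(b, 1) → b:[0, 1]  free=[FF........]
after truncate(b, 1) → b:[0]  free=[F.........]
after append(b, 3) → b:[0, 1, 2, 3]  free=[FFFF......]
after truncate(b, 3) → b:[0, 1, 2]  free=[FFF.......]
after unlink(b) →   free=[..........]

bitmap = ..........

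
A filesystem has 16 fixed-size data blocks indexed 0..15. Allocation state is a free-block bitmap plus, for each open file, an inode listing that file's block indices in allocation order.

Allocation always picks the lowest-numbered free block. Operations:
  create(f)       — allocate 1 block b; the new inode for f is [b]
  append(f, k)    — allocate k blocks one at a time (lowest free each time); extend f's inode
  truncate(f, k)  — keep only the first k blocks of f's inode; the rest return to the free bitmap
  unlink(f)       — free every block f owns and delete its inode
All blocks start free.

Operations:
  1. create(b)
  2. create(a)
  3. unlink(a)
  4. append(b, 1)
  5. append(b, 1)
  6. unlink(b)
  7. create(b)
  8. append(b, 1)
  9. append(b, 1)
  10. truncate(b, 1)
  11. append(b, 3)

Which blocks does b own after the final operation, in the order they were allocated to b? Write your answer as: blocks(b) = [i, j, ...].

[1] create(b) — b=0 (map F...............)
[2] create(a) — a=1 b=0 (map FF..............)
[3] unlink(a) — b=0 (map F...............)
[4] append(b, 1) — b=0,1 (map FF..............)
[5] append(b, 1) — b=0,1,2 (map FFF.............)
[6] unlink(b) —  (map ................)
[7] create(b) — b=0 (map F...............)
[8] append(b, 1) — b=0,1 (map FF..............)
[9] append(b, 1) — b=0,1,2 (map FFF.............)
[10] truncate(b, 1) — b=0 (map F...............)
[11] append(b, 3) — b=0,1,2,3 (map FFFF............)

blocks(b) = [0, 1, 2, 3]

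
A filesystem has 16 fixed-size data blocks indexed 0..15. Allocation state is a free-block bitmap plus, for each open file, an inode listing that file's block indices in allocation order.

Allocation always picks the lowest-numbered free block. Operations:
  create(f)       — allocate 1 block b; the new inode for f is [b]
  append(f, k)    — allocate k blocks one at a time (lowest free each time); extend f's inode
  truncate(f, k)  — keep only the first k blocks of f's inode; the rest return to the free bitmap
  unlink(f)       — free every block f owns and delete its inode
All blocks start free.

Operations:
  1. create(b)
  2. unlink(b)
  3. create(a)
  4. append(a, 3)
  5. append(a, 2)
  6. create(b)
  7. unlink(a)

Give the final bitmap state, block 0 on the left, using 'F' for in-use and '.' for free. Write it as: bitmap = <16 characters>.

bitmap = ......F.........

[1] create(b) — b=0 (map F...............)
[2] unlink(b) —  (map ................)
[3] create(a) — a=0 (map F...............)
[4] append(a, 3) — a=0,1,2,3 (map FFFF............)
[5] append(a, 2) — a=0,1,2,3,4,5 (map FFFFFF..........)
[6] create(b) — a=0,1,2,3,4,5 b=6 (map FFFFFFF.........)
[7] unlink(a) — b=6 (map ......F.........)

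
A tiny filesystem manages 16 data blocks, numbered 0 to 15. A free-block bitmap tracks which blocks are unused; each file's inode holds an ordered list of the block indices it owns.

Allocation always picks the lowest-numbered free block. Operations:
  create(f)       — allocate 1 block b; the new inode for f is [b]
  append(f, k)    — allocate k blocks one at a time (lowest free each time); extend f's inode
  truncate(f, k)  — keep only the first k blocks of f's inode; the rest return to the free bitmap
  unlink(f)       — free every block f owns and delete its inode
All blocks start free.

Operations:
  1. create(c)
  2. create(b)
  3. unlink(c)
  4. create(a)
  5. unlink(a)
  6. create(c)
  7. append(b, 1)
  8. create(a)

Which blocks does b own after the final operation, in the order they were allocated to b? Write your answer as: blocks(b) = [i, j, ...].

blocks(b) = [1, 2]

after create(c) → c:[0]  free=[F...............]
after create(b) → b:[1], c:[0]  free=[FF..............]
after unlink(c) → b:[1]  free=[.F..............]
after create(a) → a:[0], b:[1]  free=[FF..............]
after unlink(a) → b:[1]  free=[.F..............]
after create(c) → b:[1], c:[0]  free=[FF..............]
after append(b, 1) → b:[1, 2], c:[0]  free=[FFF.............]
after create(a) → a:[3], b:[1, 2], c:[0]  free=[FFFF............]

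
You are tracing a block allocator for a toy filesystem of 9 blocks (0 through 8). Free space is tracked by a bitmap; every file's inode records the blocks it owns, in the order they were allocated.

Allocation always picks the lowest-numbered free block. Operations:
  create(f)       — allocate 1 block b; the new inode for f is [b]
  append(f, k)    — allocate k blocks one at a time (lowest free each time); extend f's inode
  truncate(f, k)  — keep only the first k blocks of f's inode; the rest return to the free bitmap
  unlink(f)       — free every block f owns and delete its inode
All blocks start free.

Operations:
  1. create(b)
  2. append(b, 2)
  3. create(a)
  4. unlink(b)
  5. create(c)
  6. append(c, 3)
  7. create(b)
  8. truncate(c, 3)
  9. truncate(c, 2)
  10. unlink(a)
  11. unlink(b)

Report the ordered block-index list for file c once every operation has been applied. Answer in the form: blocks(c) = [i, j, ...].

after create(b) → b:[0]  free=[F........]
after append(b, 2) → b:[0, 1, 2]  free=[FFF......]
after create(a) → a:[3], b:[0, 1, 2]  free=[FFFF.....]
after unlink(b) → a:[3]  free=[...F.....]
after create(c) → a:[3], c:[0]  free=[F..F.....]
after append(c, 3) → a:[3], c:[0, 1, 2, 4]  free=[FFFFF....]
after create(b) → a:[3], b:[5], c:[0, 1, 2, 4]  free=[FFFFFF...]
after truncate(c, 3) → a:[3], b:[5], c:[0, 1, 2]  free=[FFFF.F...]
after truncate(c, 2) → a:[3], b:[5], c:[0, 1]  free=[FF.F.F...]
after unlink(a) → b:[5], c:[0, 1]  free=[FF...F...]
after unlink(b) → c:[0, 1]  free=[FF.......]

blocks(c) = [0, 1]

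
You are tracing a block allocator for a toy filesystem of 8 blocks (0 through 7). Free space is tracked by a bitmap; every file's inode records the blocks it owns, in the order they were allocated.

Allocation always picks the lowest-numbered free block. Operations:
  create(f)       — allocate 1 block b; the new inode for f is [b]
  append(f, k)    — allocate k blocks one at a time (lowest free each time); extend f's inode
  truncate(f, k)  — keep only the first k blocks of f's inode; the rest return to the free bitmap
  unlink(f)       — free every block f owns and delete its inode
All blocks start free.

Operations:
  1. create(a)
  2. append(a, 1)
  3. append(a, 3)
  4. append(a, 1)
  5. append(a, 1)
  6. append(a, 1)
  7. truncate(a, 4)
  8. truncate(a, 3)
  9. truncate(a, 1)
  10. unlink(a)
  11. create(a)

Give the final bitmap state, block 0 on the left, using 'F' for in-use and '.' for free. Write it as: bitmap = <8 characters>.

  1. create(a)  ⇒  F.......  {a→[0]}
  2. append(a, 1)  ⇒  FF......  {a→[0, 1]}
  3. append(a, 3)  ⇒  FFFFF...  {a→[0, 1, 2, 3, 4]}
  4. append(a, 1)  ⇒  FFFFFF..  {a→[0, 1, 2, 3, 4, 5]}
  5. append(a, 1)  ⇒  FFFFFFF.  {a→[0, 1, 2, 3, 4, 5, 6]}
  6. append(a, 1)  ⇒  FFFFFFFF  {a→[0, 1, 2, 3, 4, 5, 6, 7]}
  7. truncate(a, 4)  ⇒  FFFF....  {a→[0, 1, 2, 3]}
  8. truncate(a, 3)  ⇒  FFF.....  {a→[0, 1, 2]}
  9. truncate(a, 1)  ⇒  F.......  {a→[0]}
  10. unlink(a)  ⇒  ........  {}
  11. create(a)  ⇒  F.......  {a→[0]}

bitmap = F.......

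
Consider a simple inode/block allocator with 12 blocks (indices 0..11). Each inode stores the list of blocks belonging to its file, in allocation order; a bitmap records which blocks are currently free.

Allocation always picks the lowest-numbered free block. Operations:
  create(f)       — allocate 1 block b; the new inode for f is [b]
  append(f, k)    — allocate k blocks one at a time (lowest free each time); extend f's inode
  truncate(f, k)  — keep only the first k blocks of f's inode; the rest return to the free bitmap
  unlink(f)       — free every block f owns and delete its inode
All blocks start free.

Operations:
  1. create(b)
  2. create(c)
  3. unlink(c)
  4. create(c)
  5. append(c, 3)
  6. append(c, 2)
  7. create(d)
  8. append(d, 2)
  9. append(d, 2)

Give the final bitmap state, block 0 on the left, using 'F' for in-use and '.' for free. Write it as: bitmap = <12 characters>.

create(b): bitmap=F........... | b=[0]
create(c): bitmap=FF.......... | b=[0] c=[1]
unlink(c): bitmap=F........... | b=[0]
create(c): bitmap=FF.......... | b=[0] c=[1]
append(c, 3): bitmap=FFFFF....... | b=[0] c=[1, 2, 3, 4]
append(c, 2): bitmap=FFFFFFF..... | b=[0] c=[1, 2, 3, 4, 5, 6]
create(d): bitmap=FFFFFFFF.... | b=[0] c=[1, 2, 3, 4, 5, 6] d=[7]
append(d, 2): bitmap=FFFFFFFFFF.. | b=[0] c=[1, 2, 3, 4, 5, 6] d=[7, 8, 9]
append(d, 2): bitmap=FFFFFFFFFFFF | b=[0] c=[1, 2, 3, 4, 5, 6] d=[7, 8, 9, 10, 11]

bitmap = FFFFFFFFFFFF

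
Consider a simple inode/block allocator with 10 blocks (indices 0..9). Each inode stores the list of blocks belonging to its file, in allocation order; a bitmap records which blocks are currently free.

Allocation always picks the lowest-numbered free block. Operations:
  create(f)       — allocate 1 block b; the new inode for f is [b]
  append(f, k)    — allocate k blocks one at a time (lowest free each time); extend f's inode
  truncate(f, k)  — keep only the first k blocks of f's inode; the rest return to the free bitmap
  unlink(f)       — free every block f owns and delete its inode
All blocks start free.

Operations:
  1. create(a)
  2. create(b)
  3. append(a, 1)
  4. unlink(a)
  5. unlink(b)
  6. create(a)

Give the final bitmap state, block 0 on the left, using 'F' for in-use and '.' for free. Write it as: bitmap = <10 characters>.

[1] create(a) — a=0 (map F.........)
[2] create(b) — a=0 b=1 (map FF........)
[3] append(a, 1) — a=0,2 b=1 (map FFF.......)
[4] unlink(a) — b=1 (map .F........)
[5] unlink(b) —  (map ..........)
[6] create(a) — a=0 (map F.........)

bitmap = F.........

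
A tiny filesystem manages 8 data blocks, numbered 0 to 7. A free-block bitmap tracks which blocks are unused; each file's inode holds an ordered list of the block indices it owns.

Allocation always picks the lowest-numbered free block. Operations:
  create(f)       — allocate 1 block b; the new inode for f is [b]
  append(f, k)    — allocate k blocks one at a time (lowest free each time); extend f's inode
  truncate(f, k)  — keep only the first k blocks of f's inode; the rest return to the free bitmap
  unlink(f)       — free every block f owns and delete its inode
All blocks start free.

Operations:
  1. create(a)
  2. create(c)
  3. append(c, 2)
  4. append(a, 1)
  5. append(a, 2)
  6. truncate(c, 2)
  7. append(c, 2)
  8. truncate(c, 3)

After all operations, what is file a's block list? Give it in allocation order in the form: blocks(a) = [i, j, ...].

  1. create(a)  ⇒  F.......  {a→[0]}
  2. create(c)  ⇒  FF......  {a→[0]; c→[1]}
  3. append(c, 2)  ⇒  FFFF....  {a→[0]; c→[1, 2, 3]}
  4. append(a, 1)  ⇒  FFFFF...  {a→[0, 4]; c→[1, 2, 3]}
  5. append(a, 2)  ⇒  FFFFFFF.  {a→[0, 4, 5, 6]; c→[1, 2, 3]}
  6. truncate(c, 2)  ⇒  FFF.FFF.  {a→[0, 4, 5, 6]; c→[1, 2]}
  7. append(c, 2)  ⇒  FFFFFFFF  {a→[0, 4, 5, 6]; c→[1, 2, 3, 7]}
  8. truncate(c, 3)  ⇒  FFFFFFF.  {a→[0, 4, 5, 6]; c→[1, 2, 3]}

blocks(a) = [0, 4, 5, 6]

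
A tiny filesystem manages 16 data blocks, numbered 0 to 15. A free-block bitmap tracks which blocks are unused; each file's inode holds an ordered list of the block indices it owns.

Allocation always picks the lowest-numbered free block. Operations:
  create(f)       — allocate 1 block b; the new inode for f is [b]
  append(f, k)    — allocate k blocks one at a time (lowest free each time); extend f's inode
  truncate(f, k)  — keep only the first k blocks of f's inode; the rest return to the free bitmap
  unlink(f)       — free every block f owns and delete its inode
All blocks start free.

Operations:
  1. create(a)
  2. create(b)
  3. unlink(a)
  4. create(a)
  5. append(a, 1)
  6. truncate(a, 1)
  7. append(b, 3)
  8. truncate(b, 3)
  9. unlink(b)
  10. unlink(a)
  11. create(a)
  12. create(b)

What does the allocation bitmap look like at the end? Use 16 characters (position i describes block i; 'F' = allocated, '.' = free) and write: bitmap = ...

bitmap = FF..............

create(a): bitmap=F............... | a=[0]
create(b): bitmap=FF.............. | a=[0] b=[1]
unlink(a): bitmap=.F.............. | b=[1]
create(a): bitmap=FF.............. | a=[0] b=[1]
append(a, 1): bitmap=FFF............. | a=[0, 2] b=[1]
truncate(a, 1): bitmap=FF.............. | a=[0] b=[1]
append(b, 3): bitmap=FFFFF........... | a=[0] b=[1, 2, 3, 4]
truncate(b, 3): bitmap=FFFF............ | a=[0] b=[1, 2, 3]
unlink(b): bitmap=F............... | a=[0]
unlink(a): bitmap=................ | 
create(a): bitmap=F............... | a=[0]
create(b): bitmap=FF.............. | a=[0] b=[1]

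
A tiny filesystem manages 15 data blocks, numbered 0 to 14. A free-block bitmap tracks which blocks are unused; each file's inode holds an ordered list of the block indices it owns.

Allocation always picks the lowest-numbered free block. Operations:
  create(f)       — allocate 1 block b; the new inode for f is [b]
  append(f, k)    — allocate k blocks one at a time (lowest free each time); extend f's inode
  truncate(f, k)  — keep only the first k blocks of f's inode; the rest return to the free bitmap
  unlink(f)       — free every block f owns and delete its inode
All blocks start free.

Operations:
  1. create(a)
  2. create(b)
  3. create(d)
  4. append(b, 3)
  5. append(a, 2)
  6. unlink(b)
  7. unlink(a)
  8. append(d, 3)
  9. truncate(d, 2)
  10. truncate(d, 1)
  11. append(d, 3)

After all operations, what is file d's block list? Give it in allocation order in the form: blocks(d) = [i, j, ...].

[1] create(a) — a=0 (map F..............)
[2] create(b) — a=0 b=1 (map FF.............)
[3] create(d) — a=0 b=1 d=2 (map FFF............)
[4] append(b, 3) — a=0 b=1,3,4,5 d=2 (map FFFFFF.........)
[5] append(a, 2) — a=0,6,7 b=1,3,4,5 d=2 (map FFFFFFFF.......)
[6] unlink(b) — a=0,6,7 d=2 (map F.F...FF.......)
[7] unlink(a) — d=2 (map ..F............)
[8] append(d, 3) — d=2,0,1,3 (map FFFF...........)
[9] truncate(d, 2) — d=2,0 (map F.F............)
[10] truncate(d, 1) — d=2 (map ..F............)
[11] append(d, 3) — d=2,0,1,3 (map FFFF...........)

blocks(d) = [2, 0, 1, 3]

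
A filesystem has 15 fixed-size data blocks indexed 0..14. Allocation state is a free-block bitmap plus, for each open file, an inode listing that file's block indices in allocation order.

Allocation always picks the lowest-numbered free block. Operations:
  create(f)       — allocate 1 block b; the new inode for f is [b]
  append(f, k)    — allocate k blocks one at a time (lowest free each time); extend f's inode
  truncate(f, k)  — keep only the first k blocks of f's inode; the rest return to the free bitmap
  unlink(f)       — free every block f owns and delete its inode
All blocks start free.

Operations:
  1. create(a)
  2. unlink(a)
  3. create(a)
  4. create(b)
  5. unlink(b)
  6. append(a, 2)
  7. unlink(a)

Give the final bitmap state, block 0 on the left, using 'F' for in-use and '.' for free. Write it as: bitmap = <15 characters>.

create(a): bitmap=F.............. | a=[0]
unlink(a): bitmap=............... | 
create(a): bitmap=F.............. | a=[0]
create(b): bitmap=FF............. | a=[0] b=[1]
unlink(b): bitmap=F.............. | a=[0]
append(a, 2): bitmap=FFF............ | a=[0, 1, 2]
unlink(a): bitmap=............... | 

bitmap = ...............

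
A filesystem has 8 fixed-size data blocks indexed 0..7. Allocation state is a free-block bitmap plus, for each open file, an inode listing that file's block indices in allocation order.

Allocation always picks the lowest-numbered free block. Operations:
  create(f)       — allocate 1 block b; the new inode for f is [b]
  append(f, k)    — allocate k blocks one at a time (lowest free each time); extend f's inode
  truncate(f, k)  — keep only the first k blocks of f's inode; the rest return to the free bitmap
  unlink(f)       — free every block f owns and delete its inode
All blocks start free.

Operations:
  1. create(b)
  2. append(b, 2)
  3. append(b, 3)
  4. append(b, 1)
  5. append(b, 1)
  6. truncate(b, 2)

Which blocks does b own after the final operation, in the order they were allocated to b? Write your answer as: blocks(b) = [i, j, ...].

  1. create(b)  ⇒  F.......  {b→[0]}
  2. append(b, 2)  ⇒  FFF.....  {b→[0, 1, 2]}
  3. append(b, 3)  ⇒  FFFFFF..  {b→[0, 1, 2, 3, 4, 5]}
  4. append(b, 1)  ⇒  FFFFFFF.  {b→[0, 1, 2, 3, 4, 5, 6]}
  5. append(b, 1)  ⇒  FFFFFFFF  {b→[0, 1, 2, 3, 4, 5, 6, 7]}
  6. truncate(b, 2)  ⇒  FF......  {b→[0, 1]}

blocks(b) = [0, 1]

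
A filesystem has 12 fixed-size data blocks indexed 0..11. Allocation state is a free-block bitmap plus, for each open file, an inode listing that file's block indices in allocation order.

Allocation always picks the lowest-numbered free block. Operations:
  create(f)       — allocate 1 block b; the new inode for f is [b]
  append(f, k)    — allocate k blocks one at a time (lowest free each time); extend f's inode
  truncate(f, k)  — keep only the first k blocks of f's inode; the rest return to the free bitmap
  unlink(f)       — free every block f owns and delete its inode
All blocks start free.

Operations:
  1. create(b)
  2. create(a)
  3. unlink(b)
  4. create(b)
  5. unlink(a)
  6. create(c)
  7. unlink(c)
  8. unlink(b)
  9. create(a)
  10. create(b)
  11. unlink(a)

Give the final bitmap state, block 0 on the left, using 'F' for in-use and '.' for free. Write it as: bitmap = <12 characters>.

  1. create(b)  ⇒  F...........  {b→[0]}
  2. create(a)  ⇒  FF..........  {a→[1]; b→[0]}
  3. unlink(b)  ⇒  .F..........  {a→[1]}
  4. create(b)  ⇒  FF..........  {a→[1]; b→[0]}
  5. unlink(a)  ⇒  F...........  {b→[0]}
  6. create(c)  ⇒  FF..........  {b→[0]; c→[1]}
  7. unlink(c)  ⇒  F...........  {b→[0]}
  8. unlink(b)  ⇒  ............  {}
  9. create(a)  ⇒  F...........  {a→[0]}
  10. create(b)  ⇒  FF..........  {a→[0]; b→[1]}
  11. unlink(a)  ⇒  .F..........  {b→[1]}

bitmap = .F..........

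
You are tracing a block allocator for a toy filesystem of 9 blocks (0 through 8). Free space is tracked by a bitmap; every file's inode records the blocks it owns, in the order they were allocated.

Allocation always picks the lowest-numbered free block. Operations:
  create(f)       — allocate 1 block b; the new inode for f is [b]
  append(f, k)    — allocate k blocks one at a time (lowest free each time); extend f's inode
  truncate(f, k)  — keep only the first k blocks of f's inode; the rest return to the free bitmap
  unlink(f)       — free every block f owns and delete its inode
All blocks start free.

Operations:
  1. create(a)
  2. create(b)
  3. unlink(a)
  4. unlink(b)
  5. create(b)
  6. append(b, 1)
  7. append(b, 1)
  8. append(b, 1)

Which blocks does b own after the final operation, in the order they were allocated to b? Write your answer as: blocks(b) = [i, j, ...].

create(a): bitmap=F........ | a=[0]
create(b): bitmap=FF....... | a=[0] b=[1]
unlink(a): bitmap=.F....... | b=[1]
unlink(b): bitmap=......... | 
create(b): bitmap=F........ | b=[0]
append(b, 1): bitmap=FF....... | b=[0, 1]
append(b, 1): bitmap=FFF...... | b=[0, 1, 2]
append(b, 1): bitmap=FFFF..... | b=[0, 1, 2, 3]

blocks(b) = [0, 1, 2, 3]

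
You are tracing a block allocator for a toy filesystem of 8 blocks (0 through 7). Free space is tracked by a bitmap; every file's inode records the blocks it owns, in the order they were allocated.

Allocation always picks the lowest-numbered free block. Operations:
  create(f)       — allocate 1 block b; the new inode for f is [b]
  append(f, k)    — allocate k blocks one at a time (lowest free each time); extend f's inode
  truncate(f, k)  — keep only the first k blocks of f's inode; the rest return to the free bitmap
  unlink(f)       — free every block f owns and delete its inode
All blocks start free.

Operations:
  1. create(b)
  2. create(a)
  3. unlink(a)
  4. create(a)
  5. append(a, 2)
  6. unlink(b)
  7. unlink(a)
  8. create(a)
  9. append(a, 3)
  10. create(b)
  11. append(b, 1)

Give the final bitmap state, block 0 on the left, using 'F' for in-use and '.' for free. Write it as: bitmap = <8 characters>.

bitmap = FFFFFF..

[1] create(b) — b=0 (map F.......)
[2] create(a) — a=1 b=0 (map FF......)
[3] unlink(a) — b=0 (map F.......)
[4] create(a) — a=1 b=0 (map FF......)
[5] append(a, 2) — a=1,2,3 b=0 (map FFFF....)
[6] unlink(b) — a=1,2,3 (map .FFF....)
[7] unlink(a) —  (map ........)
[8] create(a) — a=0 (map F.......)
[9] append(a, 3) — a=0,1,2,3 (map FFFF....)
[10] create(b) — a=0,1,2,3 b=4 (map FFFFF...)
[11] append(b, 1) — a=0,1,2,3 b=4,5 (map FFFFFF..)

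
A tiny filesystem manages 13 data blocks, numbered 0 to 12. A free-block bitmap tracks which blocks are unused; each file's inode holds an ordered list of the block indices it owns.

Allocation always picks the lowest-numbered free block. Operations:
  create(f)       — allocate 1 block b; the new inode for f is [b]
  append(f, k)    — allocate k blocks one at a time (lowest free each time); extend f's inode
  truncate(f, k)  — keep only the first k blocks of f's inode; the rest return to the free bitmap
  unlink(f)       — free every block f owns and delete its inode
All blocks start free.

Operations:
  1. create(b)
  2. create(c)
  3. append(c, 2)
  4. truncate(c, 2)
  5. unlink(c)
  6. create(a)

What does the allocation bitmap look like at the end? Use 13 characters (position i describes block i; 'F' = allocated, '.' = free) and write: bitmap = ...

[1] create(b) — b=0 (map F............)
[2] create(c) — b=0 c=1 (map FF...........)
[3] append(c, 2) — b=0 c=1,2,3 (map FFFF.........)
[4] truncate(c, 2) — b=0 c=1,2 (map FFF..........)
[5] unlink(c) — b=0 (map F............)
[6] create(a) — a=1 b=0 (map FF...........)

bitmap = FF...........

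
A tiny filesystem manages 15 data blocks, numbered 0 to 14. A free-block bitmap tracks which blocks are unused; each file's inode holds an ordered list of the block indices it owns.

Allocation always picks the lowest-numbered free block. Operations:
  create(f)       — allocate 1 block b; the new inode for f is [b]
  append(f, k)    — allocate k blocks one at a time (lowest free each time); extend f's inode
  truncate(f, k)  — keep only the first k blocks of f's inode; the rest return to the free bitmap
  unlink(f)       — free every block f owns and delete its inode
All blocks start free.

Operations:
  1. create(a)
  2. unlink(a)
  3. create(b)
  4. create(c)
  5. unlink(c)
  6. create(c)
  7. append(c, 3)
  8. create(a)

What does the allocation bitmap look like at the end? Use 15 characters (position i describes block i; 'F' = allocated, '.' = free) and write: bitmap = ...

  1. create(a)  ⇒  F..............  {a→[0]}
  2. unlink(a)  ⇒  ...............  {}
  3. create(b)  ⇒  F..............  {b→[0]}
  4. create(c)  ⇒  FF.............  {b→[0]; c→[1]}
  5. unlink(c)  ⇒  F..............  {b→[0]}
  6. create(c)  ⇒  FF.............  {b→[0]; c→[1]}
  7. append(c, 3)  ⇒  FFFFF..........  {b→[0]; c→[1, 2, 3, 4]}
  8. create(a)  ⇒  FFFFFF.........  {a→[5]; b→[0]; c→[1, 2, 3, 4]}

bitmap = FFFFFF.........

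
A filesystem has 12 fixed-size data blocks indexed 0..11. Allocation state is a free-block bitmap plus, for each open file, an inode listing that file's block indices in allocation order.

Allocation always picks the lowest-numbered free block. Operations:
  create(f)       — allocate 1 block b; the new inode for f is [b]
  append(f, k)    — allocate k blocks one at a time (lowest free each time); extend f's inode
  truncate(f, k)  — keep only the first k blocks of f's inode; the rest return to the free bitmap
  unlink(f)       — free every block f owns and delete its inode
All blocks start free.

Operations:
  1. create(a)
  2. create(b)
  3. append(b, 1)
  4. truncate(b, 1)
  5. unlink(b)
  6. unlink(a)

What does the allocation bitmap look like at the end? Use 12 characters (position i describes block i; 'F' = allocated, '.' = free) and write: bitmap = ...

bitmap = ............

  1. create(a)  ⇒  F...........  {a→[0]}
  2. create(b)  ⇒  FF..........  {a→[0]; b→[1]}
  3. append(b, 1)  ⇒  FFF.........  {a→[0]; b→[1, 2]}
  4. truncate(b, 1)  ⇒  FF..........  {a→[0]; b→[1]}
  5. unlink(b)  ⇒  F...........  {a→[0]}
  6. unlink(a)  ⇒  ............  {}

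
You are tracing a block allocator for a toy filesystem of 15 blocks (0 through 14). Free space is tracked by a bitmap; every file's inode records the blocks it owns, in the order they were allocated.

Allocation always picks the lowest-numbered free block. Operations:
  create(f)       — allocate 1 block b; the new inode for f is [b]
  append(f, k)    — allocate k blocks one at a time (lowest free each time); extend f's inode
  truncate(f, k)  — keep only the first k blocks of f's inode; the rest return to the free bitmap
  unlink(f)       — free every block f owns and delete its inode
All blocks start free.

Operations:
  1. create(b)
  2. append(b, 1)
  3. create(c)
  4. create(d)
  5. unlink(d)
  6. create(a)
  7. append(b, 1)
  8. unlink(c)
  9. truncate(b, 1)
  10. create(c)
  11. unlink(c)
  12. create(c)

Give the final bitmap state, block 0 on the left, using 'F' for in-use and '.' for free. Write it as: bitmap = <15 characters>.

bitmap = FF.F...........

create(b): bitmap=F.............. | b=[0]
append(b, 1): bitmap=FF............. | b=[0, 1]
create(c): bitmap=FFF............ | b=[0, 1] c=[2]
create(d): bitmap=FFFF........... | b=[0, 1] c=[2] d=[3]
unlink(d): bitmap=FFF............ | b=[0, 1] c=[2]
create(a): bitmap=FFFF........... | a=[3] b=[0, 1] c=[2]
append(b, 1): bitmap=FFFFF.......... | a=[3] b=[0, 1, 4] c=[2]
unlink(c): bitmap=FF.FF.......... | a=[3] b=[0, 1, 4]
truncate(b, 1): bitmap=F..F........... | a=[3] b=[0]
create(c): bitmap=FF.F........... | a=[3] b=[0] c=[1]
unlink(c): bitmap=F..F........... | a=[3] b=[0]
create(c): bitmap=FF.F........... | a=[3] b=[0] c=[1]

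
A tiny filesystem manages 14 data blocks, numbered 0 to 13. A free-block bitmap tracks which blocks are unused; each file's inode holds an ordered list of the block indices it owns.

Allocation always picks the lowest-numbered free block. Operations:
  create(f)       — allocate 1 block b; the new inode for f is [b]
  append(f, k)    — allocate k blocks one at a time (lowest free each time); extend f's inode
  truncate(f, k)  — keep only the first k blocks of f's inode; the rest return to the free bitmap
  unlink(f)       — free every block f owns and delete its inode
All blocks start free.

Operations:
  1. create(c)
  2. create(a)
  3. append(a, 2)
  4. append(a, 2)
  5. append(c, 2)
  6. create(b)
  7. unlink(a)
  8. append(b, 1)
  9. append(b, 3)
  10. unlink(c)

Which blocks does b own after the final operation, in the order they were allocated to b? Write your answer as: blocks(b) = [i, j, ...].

blocks(b) = [8, 1, 2, 3, 4]

create(c): bitmap=F............. | c=[0]
create(a): bitmap=FF............ | a=[1] c=[0]
append(a, 2): bitmap=FFFF.......... | a=[1, 2, 3] c=[0]
append(a, 2): bitmap=FFFFFF........ | a=[1, 2, 3, 4, 5] c=[0]
append(c, 2): bitmap=FFFFFFFF...... | a=[1, 2, 3, 4, 5] c=[0, 6, 7]
create(b): bitmap=FFFFFFFFF..... | a=[1, 2, 3, 4, 5] b=[8] c=[0, 6, 7]
unlink(a): bitmap=F.....FFF..... | b=[8] c=[0, 6, 7]
append(b, 1): bitmap=FF....FFF..... | b=[8, 1] c=[0, 6, 7]
append(b, 3): bitmap=FFFFF.FFF..... | b=[8, 1, 2, 3, 4] c=[0, 6, 7]
unlink(c): bitmap=.FFFF...F..... | b=[8, 1, 2, 3, 4]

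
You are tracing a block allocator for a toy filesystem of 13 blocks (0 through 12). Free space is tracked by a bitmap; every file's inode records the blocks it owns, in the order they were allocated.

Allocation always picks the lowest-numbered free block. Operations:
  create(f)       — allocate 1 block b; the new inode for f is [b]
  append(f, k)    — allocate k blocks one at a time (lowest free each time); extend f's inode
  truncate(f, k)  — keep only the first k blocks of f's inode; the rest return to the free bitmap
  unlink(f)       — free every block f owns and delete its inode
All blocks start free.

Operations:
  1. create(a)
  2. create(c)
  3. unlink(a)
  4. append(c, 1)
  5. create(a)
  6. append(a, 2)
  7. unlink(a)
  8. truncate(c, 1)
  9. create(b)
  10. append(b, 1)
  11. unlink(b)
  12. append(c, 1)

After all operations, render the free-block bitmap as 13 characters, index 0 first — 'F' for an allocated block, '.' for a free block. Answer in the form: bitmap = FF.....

bitmap = FF...........

[1] create(a) — a=0 (map F............)
[2] create(c) — a=0 c=1 (map FF...........)
[3] unlink(a) — c=1 (map .F...........)
[4] append(c, 1) — c=1,0 (map FF...........)
[5] create(a) — a=2 c=1,0 (map FFF..........)
[6] append(a, 2) — a=2,3,4 c=1,0 (map FFFFF........)
[7] unlink(a) — c=1,0 (map FF...........)
[8] truncate(c, 1) — c=1 (map .F...........)
[9] create(b) — b=0 c=1 (map FF...........)
[10] append(b, 1) — b=0,2 c=1 (map FFF..........)
[11] unlink(b) — c=1 (map .F...........)
[12] append(c, 1) — c=1,0 (map FF...........)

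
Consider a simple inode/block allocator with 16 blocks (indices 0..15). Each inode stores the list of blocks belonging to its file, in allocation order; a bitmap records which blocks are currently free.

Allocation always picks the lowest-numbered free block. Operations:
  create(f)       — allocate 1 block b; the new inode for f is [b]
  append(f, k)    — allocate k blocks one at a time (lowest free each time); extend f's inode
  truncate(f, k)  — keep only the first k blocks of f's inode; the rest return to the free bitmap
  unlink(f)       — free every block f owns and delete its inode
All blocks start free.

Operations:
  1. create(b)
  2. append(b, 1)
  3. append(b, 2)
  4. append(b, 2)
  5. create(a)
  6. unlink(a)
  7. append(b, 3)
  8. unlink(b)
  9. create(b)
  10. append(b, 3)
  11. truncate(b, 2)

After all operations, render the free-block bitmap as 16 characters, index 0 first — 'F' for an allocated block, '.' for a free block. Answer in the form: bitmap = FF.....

create(b): bitmap=F............... | b=[0]
append(b, 1): bitmap=FF.............. | b=[0, 1]
append(b, 2): bitmap=FFFF............ | b=[0, 1, 2, 3]
append(b, 2): bitmap=FFFFFF.......... | b=[0, 1, 2, 3, 4, 5]
create(a): bitmap=FFFFFFF......... | a=[6] b=[0, 1, 2, 3, 4, 5]
unlink(a): bitmap=FFFFFF.......... | b=[0, 1, 2, 3, 4, 5]
append(b, 3): bitmap=FFFFFFFFF....... | b=[0, 1, 2, 3, 4, 5, 6, 7, 8]
unlink(b): bitmap=................ | 
create(b): bitmap=F............... | b=[0]
append(b, 3): bitmap=FFFF............ | b=[0, 1, 2, 3]
truncate(b, 2): bitmap=FF.............. | b=[0, 1]

bitmap = FF..............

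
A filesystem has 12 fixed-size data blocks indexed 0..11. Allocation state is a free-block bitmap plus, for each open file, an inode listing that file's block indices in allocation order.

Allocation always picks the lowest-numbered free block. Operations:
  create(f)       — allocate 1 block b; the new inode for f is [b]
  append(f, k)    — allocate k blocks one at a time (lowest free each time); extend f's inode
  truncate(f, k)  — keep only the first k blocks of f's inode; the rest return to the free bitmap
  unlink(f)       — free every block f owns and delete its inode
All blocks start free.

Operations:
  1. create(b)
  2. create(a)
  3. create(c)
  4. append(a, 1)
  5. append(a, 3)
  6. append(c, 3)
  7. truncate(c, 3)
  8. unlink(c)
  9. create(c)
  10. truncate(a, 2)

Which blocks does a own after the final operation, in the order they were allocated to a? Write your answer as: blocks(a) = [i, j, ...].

after create(b) → b:[0]  free=[F...........]
after create(a) → a:[1], b:[0]  free=[FF..........]
after create(c) → a:[1], b:[0], c:[2]  free=[FFF.........]
after append(a, 1) → a:[1, 3], b:[0], c:[2]  free=[FFFF........]
after append(a, 3) → a:[1, 3, 4, 5, 6], b:[0], c:[2]  free=[FFFFFFF.....]
after append(c, 3) → a:[1, 3, 4, 5, 6], b:[0], c:[2, 7, 8, 9]  free=[FFFFFFFFFF..]
after truncate(c, 3) → a:[1, 3, 4, 5, 6], b:[0], c:[2, 7, 8]  free=[FFFFFFFFF...]
after unlink(c) → a:[1, 3, 4, 5, 6], b:[0]  free=[FF.FFFF.....]
after create(c) → a:[1, 3, 4, 5, 6], b:[0], c:[2]  free=[FFFFFFF.....]
after truncate(a, 2) → a:[1, 3], b:[0], c:[2]  free=[FFFF........]

blocks(a) = [1, 3]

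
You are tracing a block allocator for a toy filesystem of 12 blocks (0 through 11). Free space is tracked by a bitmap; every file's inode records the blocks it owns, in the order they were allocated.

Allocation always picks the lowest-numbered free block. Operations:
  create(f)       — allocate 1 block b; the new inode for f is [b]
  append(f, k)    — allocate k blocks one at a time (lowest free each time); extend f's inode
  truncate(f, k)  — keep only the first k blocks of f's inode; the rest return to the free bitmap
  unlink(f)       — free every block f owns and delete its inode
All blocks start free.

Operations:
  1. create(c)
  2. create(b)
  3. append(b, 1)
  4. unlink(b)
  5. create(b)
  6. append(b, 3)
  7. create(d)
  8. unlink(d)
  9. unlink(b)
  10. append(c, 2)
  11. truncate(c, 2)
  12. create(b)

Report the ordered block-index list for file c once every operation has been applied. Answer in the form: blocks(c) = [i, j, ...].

[1] create(c) — c=0 (map F...........)
[2] create(b) — b=1 c=0 (map FF..........)
[3] append(b, 1) — b=1,2 c=0 (map FFF.........)
[4] unlink(b) — c=0 (map F...........)
[5] create(b) — b=1 c=0 (map FF..........)
[6] append(b, 3) — b=1,2,3,4 c=0 (map FFFFF.......)
[7] create(d) — b=1,2,3,4 c=0 d=5 (map FFFFFF......)
[8] unlink(d) — b=1,2,3,4 c=0 (map FFFFF.......)
[9] unlink(b) — c=0 (map F...........)
[10] append(c, 2) — c=0,1,2 (map FFF.........)
[11] truncate(c, 2) — c=0,1 (map FF..........)
[12] create(b) — b=2 c=0,1 (map FFF.........)

blocks(c) = [0, 1]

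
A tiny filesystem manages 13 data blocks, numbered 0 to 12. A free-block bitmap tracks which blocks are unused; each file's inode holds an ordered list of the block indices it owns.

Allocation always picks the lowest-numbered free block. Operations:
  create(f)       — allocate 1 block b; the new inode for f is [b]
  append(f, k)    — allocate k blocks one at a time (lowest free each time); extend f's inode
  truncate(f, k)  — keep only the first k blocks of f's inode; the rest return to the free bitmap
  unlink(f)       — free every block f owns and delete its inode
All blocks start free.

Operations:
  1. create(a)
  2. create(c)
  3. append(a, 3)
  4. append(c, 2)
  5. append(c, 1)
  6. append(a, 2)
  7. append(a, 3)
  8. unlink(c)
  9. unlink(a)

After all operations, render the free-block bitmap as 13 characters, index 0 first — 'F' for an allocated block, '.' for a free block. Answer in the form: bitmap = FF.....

bitmap = .............

  1. create(a)  ⇒  F............  {a→[0]}
  2. create(c)  ⇒  FF...........  {a→[0]; c→[1]}
  3. append(a, 3)  ⇒  FFFFF........  {a→[0, 2, 3, 4]; c→[1]}
  4. append(c, 2)  ⇒  FFFFFFF......  {a→[0, 2, 3, 4]; c→[1, 5, 6]}
  5. append(c, 1)  ⇒  FFFFFFFF.....  {a→[0, 2, 3, 4]; c→[1, 5, 6, 7]}
  6. append(a, 2)  ⇒  FFFFFFFFFF...  {a→[0, 2, 3, 4, 8, 9]; c→[1, 5, 6, 7]}
  7. append(a, 3)  ⇒  FFFFFFFFFFFFF  {a→[0, 2, 3, 4, 8, 9, 10, 11, 12]; c→[1, 5, 6, 7]}
  8. unlink(c)  ⇒  F.FFF...FFFFF  {a→[0, 2, 3, 4, 8, 9, 10, 11, 12]}
  9. unlink(a)  ⇒  .............  {}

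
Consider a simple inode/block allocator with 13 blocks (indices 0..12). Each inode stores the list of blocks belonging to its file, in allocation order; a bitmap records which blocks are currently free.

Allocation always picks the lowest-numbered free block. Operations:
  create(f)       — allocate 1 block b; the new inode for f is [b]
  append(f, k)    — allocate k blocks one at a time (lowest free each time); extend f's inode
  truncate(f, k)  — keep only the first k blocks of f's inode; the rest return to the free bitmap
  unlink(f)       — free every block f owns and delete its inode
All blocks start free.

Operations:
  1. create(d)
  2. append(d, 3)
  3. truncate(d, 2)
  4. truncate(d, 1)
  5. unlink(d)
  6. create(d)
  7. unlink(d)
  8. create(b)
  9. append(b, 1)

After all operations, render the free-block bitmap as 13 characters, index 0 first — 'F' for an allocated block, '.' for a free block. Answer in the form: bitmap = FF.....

bitmap = FF...........

create(d): bitmap=F............ | d=[0]
append(d, 3): bitmap=FFFF......... | d=[0, 1, 2, 3]
truncate(d, 2): bitmap=FF........... | d=[0, 1]
truncate(d, 1): bitmap=F............ | d=[0]
unlink(d): bitmap=............. | 
create(d): bitmap=F............ | d=[0]
unlink(d): bitmap=............. | 
create(b): bitmap=F............ | b=[0]
append(b, 1): bitmap=FF........... | b=[0, 1]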